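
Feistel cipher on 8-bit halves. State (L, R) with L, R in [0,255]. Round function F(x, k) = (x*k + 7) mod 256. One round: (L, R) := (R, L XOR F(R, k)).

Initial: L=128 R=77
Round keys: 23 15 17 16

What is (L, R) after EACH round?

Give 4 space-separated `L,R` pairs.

Round 1 (k=23): L=77 R=114
Round 2 (k=15): L=114 R=248
Round 3 (k=17): L=248 R=13
Round 4 (k=16): L=13 R=47

Answer: 77,114 114,248 248,13 13,47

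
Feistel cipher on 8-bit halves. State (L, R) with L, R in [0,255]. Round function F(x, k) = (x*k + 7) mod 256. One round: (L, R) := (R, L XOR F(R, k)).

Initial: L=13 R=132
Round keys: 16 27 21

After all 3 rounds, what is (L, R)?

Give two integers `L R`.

Answer: 81 230

Derivation:
Round 1 (k=16): L=132 R=74
Round 2 (k=27): L=74 R=81
Round 3 (k=21): L=81 R=230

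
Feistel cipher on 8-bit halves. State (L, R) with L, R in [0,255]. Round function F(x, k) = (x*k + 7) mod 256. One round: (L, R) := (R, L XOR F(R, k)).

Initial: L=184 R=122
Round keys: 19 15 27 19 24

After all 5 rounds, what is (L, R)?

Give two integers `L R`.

Answer: 101 165

Derivation:
Round 1 (k=19): L=122 R=173
Round 2 (k=15): L=173 R=80
Round 3 (k=27): L=80 R=218
Round 4 (k=19): L=218 R=101
Round 5 (k=24): L=101 R=165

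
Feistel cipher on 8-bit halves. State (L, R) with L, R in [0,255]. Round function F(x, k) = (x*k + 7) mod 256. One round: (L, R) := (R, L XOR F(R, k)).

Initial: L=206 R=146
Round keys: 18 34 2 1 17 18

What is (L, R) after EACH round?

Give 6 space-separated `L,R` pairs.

Answer: 146,133 133,35 35,200 200,236 236,123 123,65

Derivation:
Round 1 (k=18): L=146 R=133
Round 2 (k=34): L=133 R=35
Round 3 (k=2): L=35 R=200
Round 4 (k=1): L=200 R=236
Round 5 (k=17): L=236 R=123
Round 6 (k=18): L=123 R=65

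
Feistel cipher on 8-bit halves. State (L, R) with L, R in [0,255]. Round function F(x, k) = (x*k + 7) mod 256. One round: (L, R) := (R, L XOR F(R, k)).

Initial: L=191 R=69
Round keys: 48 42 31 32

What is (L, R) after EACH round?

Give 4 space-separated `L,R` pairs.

Round 1 (k=48): L=69 R=72
Round 2 (k=42): L=72 R=146
Round 3 (k=31): L=146 R=253
Round 4 (k=32): L=253 R=53

Answer: 69,72 72,146 146,253 253,53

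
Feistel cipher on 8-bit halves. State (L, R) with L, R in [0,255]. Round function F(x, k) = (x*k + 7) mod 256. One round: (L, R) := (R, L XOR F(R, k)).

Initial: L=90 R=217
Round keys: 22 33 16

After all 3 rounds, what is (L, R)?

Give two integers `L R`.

Answer: 7 128

Derivation:
Round 1 (k=22): L=217 R=247
Round 2 (k=33): L=247 R=7
Round 3 (k=16): L=7 R=128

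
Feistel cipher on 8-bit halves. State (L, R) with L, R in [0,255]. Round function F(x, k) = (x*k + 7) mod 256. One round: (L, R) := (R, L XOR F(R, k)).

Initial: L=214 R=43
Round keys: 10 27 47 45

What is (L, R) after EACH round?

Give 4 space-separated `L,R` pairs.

Answer: 43,99 99,83 83,39 39,177

Derivation:
Round 1 (k=10): L=43 R=99
Round 2 (k=27): L=99 R=83
Round 3 (k=47): L=83 R=39
Round 4 (k=45): L=39 R=177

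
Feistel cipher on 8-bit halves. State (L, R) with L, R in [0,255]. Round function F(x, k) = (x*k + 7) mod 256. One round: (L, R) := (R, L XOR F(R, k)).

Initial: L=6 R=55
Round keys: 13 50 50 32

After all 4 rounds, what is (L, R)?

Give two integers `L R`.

Round 1 (k=13): L=55 R=212
Round 2 (k=50): L=212 R=88
Round 3 (k=50): L=88 R=227
Round 4 (k=32): L=227 R=63

Answer: 227 63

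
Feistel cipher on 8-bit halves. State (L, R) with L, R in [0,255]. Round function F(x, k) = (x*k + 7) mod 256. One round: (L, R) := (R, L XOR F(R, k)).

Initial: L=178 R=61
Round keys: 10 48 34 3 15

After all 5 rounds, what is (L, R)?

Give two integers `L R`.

Round 1 (k=10): L=61 R=219
Round 2 (k=48): L=219 R=42
Round 3 (k=34): L=42 R=64
Round 4 (k=3): L=64 R=237
Round 5 (k=15): L=237 R=170

Answer: 237 170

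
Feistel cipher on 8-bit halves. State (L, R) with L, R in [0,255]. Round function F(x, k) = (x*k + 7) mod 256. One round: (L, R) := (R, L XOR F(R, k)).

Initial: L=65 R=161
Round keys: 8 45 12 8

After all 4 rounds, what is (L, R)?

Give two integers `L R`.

Round 1 (k=8): L=161 R=78
Round 2 (k=45): L=78 R=28
Round 3 (k=12): L=28 R=25
Round 4 (k=8): L=25 R=211

Answer: 25 211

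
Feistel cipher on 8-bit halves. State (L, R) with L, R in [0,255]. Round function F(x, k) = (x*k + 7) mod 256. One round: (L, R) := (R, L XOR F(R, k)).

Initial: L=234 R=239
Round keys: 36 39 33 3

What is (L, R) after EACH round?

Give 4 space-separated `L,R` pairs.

Answer: 239,73 73,201 201,185 185,251

Derivation:
Round 1 (k=36): L=239 R=73
Round 2 (k=39): L=73 R=201
Round 3 (k=33): L=201 R=185
Round 4 (k=3): L=185 R=251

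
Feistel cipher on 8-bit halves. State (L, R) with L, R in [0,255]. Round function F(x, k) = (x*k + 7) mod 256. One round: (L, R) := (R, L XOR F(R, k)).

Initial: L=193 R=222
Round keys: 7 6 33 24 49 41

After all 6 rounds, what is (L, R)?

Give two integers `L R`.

Answer: 157 34

Derivation:
Round 1 (k=7): L=222 R=216
Round 2 (k=6): L=216 R=201
Round 3 (k=33): L=201 R=40
Round 4 (k=24): L=40 R=14
Round 5 (k=49): L=14 R=157
Round 6 (k=41): L=157 R=34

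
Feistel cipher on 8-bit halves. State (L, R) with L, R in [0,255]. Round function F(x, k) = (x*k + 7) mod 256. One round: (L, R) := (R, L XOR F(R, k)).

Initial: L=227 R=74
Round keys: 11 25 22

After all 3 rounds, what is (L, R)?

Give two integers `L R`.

Answer: 167 183

Derivation:
Round 1 (k=11): L=74 R=214
Round 2 (k=25): L=214 R=167
Round 3 (k=22): L=167 R=183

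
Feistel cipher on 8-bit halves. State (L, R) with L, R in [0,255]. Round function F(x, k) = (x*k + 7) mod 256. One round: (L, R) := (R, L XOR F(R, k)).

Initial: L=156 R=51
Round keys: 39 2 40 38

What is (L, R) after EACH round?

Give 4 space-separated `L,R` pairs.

Answer: 51,80 80,148 148,119 119,37

Derivation:
Round 1 (k=39): L=51 R=80
Round 2 (k=2): L=80 R=148
Round 3 (k=40): L=148 R=119
Round 4 (k=38): L=119 R=37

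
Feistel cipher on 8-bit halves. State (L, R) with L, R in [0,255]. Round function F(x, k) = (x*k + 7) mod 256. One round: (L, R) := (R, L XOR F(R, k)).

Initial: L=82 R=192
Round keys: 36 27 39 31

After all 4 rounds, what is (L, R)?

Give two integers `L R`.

Answer: 44 101

Derivation:
Round 1 (k=36): L=192 R=85
Round 2 (k=27): L=85 R=62
Round 3 (k=39): L=62 R=44
Round 4 (k=31): L=44 R=101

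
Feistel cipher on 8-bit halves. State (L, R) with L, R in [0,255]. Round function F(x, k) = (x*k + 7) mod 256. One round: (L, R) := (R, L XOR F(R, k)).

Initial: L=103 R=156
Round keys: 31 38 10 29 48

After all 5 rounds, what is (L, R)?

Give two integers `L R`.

Answer: 159 30

Derivation:
Round 1 (k=31): L=156 R=140
Round 2 (k=38): L=140 R=83
Round 3 (k=10): L=83 R=201
Round 4 (k=29): L=201 R=159
Round 5 (k=48): L=159 R=30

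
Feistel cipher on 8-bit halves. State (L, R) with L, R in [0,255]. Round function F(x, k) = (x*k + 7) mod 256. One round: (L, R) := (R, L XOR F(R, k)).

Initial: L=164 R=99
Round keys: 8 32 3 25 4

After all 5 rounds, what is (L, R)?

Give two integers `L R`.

Answer: 107 27

Derivation:
Round 1 (k=8): L=99 R=187
Round 2 (k=32): L=187 R=4
Round 3 (k=3): L=4 R=168
Round 4 (k=25): L=168 R=107
Round 5 (k=4): L=107 R=27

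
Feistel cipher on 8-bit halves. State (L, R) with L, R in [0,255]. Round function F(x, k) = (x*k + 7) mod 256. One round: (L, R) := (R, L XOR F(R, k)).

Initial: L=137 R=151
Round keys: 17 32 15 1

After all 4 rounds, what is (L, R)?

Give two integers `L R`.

Answer: 16 103

Derivation:
Round 1 (k=17): L=151 R=135
Round 2 (k=32): L=135 R=112
Round 3 (k=15): L=112 R=16
Round 4 (k=1): L=16 R=103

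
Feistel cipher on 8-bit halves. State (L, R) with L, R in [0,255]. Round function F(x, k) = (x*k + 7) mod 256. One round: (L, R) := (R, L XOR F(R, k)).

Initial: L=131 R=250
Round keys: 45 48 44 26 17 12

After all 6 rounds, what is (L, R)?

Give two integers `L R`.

Answer: 106 179

Derivation:
Round 1 (k=45): L=250 R=122
Round 2 (k=48): L=122 R=29
Round 3 (k=44): L=29 R=121
Round 4 (k=26): L=121 R=76
Round 5 (k=17): L=76 R=106
Round 6 (k=12): L=106 R=179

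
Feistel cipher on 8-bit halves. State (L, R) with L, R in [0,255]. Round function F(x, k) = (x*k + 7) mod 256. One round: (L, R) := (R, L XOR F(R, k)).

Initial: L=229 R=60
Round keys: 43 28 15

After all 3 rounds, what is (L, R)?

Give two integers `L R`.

Round 1 (k=43): L=60 R=254
Round 2 (k=28): L=254 R=243
Round 3 (k=15): L=243 R=186

Answer: 243 186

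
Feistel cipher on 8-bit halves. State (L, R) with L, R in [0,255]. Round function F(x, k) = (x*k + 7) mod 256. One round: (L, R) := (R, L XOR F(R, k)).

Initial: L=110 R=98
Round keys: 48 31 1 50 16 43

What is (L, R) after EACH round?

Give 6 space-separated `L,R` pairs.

Answer: 98,9 9,124 124,138 138,135 135,253 253,1

Derivation:
Round 1 (k=48): L=98 R=9
Round 2 (k=31): L=9 R=124
Round 3 (k=1): L=124 R=138
Round 4 (k=50): L=138 R=135
Round 5 (k=16): L=135 R=253
Round 6 (k=43): L=253 R=1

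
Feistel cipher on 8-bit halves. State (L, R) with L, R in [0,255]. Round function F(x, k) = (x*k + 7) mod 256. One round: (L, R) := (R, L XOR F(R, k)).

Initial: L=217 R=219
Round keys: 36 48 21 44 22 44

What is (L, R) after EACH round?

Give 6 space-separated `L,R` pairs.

Answer: 219,10 10,60 60,249 249,239 239,104 104,8

Derivation:
Round 1 (k=36): L=219 R=10
Round 2 (k=48): L=10 R=60
Round 3 (k=21): L=60 R=249
Round 4 (k=44): L=249 R=239
Round 5 (k=22): L=239 R=104
Round 6 (k=44): L=104 R=8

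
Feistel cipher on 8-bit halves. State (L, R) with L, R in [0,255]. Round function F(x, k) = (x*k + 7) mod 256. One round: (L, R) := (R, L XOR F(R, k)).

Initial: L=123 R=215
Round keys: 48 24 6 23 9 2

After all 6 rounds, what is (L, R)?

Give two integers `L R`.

Round 1 (k=48): L=215 R=44
Round 2 (k=24): L=44 R=240
Round 3 (k=6): L=240 R=139
Round 4 (k=23): L=139 R=116
Round 5 (k=9): L=116 R=144
Round 6 (k=2): L=144 R=83

Answer: 144 83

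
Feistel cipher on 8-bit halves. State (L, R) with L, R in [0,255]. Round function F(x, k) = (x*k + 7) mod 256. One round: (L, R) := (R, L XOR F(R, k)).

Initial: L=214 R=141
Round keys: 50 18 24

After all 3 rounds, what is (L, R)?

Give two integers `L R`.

Round 1 (k=50): L=141 R=71
Round 2 (k=18): L=71 R=136
Round 3 (k=24): L=136 R=128

Answer: 136 128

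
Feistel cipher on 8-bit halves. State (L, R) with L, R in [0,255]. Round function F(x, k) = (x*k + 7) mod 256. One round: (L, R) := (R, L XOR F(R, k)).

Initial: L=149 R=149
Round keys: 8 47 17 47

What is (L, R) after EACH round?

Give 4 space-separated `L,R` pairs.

Answer: 149,58 58,56 56,133 133,74

Derivation:
Round 1 (k=8): L=149 R=58
Round 2 (k=47): L=58 R=56
Round 3 (k=17): L=56 R=133
Round 4 (k=47): L=133 R=74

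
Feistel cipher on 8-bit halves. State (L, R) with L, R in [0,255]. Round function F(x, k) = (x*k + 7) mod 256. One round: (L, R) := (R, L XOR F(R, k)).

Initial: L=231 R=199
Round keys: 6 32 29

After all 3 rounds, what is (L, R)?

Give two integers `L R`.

Round 1 (k=6): L=199 R=86
Round 2 (k=32): L=86 R=0
Round 3 (k=29): L=0 R=81

Answer: 0 81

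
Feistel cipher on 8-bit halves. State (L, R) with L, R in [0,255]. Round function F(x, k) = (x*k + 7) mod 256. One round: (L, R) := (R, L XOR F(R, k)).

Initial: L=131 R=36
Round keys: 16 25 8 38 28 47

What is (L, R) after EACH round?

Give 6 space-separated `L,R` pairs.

Round 1 (k=16): L=36 R=196
Round 2 (k=25): L=196 R=15
Round 3 (k=8): L=15 R=187
Round 4 (k=38): L=187 R=198
Round 5 (k=28): L=198 R=20
Round 6 (k=47): L=20 R=117

Answer: 36,196 196,15 15,187 187,198 198,20 20,117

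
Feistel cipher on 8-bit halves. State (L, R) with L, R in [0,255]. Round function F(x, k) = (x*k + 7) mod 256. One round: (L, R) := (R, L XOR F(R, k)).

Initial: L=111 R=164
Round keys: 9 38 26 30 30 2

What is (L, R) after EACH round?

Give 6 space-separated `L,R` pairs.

Answer: 164,164 164,251 251,33 33,30 30,170 170,69

Derivation:
Round 1 (k=9): L=164 R=164
Round 2 (k=38): L=164 R=251
Round 3 (k=26): L=251 R=33
Round 4 (k=30): L=33 R=30
Round 5 (k=30): L=30 R=170
Round 6 (k=2): L=170 R=69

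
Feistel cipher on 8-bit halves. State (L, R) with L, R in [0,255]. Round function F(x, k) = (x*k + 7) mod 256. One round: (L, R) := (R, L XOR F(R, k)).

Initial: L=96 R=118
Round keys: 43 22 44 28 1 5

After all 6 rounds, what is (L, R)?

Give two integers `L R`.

Round 1 (k=43): L=118 R=185
Round 2 (k=22): L=185 R=155
Round 3 (k=44): L=155 R=18
Round 4 (k=28): L=18 R=100
Round 5 (k=1): L=100 R=121
Round 6 (k=5): L=121 R=0

Answer: 121 0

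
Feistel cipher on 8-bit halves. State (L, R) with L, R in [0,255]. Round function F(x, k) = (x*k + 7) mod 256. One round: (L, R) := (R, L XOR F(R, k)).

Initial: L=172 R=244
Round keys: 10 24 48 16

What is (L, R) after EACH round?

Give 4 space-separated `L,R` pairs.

Round 1 (k=10): L=244 R=35
Round 2 (k=24): L=35 R=187
Round 3 (k=48): L=187 R=52
Round 4 (k=16): L=52 R=252

Answer: 244,35 35,187 187,52 52,252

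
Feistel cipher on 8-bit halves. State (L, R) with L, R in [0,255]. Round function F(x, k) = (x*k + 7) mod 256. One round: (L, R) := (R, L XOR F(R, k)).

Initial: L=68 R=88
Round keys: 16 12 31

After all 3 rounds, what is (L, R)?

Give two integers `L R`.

Round 1 (k=16): L=88 R=195
Round 2 (k=12): L=195 R=115
Round 3 (k=31): L=115 R=55

Answer: 115 55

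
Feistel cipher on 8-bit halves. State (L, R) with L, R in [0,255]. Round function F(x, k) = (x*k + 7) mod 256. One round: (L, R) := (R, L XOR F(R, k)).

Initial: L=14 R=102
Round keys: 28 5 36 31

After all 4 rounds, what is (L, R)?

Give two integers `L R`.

Round 1 (k=28): L=102 R=33
Round 2 (k=5): L=33 R=202
Round 3 (k=36): L=202 R=78
Round 4 (k=31): L=78 R=179

Answer: 78 179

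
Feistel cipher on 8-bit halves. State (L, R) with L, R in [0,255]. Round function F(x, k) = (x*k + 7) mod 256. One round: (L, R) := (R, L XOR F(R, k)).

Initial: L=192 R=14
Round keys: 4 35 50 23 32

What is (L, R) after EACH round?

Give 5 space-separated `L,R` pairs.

Round 1 (k=4): L=14 R=255
Round 2 (k=35): L=255 R=234
Round 3 (k=50): L=234 R=68
Round 4 (k=23): L=68 R=201
Round 5 (k=32): L=201 R=99

Answer: 14,255 255,234 234,68 68,201 201,99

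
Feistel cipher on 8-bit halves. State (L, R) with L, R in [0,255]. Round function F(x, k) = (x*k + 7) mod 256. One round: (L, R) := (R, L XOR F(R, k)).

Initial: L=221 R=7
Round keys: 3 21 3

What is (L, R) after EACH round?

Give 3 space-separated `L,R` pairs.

Answer: 7,193 193,219 219,89

Derivation:
Round 1 (k=3): L=7 R=193
Round 2 (k=21): L=193 R=219
Round 3 (k=3): L=219 R=89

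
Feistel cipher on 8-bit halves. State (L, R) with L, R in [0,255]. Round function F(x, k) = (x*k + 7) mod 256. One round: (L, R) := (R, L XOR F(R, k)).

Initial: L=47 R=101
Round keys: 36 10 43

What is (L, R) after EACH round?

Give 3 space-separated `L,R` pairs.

Round 1 (k=36): L=101 R=20
Round 2 (k=10): L=20 R=170
Round 3 (k=43): L=170 R=129

Answer: 101,20 20,170 170,129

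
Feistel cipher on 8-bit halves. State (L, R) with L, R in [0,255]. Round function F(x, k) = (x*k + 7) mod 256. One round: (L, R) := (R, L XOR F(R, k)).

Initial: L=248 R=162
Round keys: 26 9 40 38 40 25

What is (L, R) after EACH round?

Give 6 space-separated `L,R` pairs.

Round 1 (k=26): L=162 R=131
Round 2 (k=9): L=131 R=0
Round 3 (k=40): L=0 R=132
Round 4 (k=38): L=132 R=159
Round 5 (k=40): L=159 R=91
Round 6 (k=25): L=91 R=117

Answer: 162,131 131,0 0,132 132,159 159,91 91,117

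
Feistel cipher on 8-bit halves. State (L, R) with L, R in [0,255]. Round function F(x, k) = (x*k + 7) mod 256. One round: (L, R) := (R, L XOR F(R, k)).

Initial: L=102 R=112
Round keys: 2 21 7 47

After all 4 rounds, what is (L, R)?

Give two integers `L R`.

Answer: 250 1

Derivation:
Round 1 (k=2): L=112 R=129
Round 2 (k=21): L=129 R=236
Round 3 (k=7): L=236 R=250
Round 4 (k=47): L=250 R=1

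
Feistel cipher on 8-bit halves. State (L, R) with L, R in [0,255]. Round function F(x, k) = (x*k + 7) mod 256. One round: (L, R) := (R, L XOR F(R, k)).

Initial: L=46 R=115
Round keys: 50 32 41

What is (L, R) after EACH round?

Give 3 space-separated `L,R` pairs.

Answer: 115,83 83,20 20,104

Derivation:
Round 1 (k=50): L=115 R=83
Round 2 (k=32): L=83 R=20
Round 3 (k=41): L=20 R=104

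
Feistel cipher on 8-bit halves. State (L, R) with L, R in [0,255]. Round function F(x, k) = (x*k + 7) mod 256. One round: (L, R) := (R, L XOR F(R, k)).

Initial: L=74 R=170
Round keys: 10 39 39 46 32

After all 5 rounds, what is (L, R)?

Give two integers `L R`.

Answer: 199 197

Derivation:
Round 1 (k=10): L=170 R=225
Round 2 (k=39): L=225 R=228
Round 3 (k=39): L=228 R=34
Round 4 (k=46): L=34 R=199
Round 5 (k=32): L=199 R=197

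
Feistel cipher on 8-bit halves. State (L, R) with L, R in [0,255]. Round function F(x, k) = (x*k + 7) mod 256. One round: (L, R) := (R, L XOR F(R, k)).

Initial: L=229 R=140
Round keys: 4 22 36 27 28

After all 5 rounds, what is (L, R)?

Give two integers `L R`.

Round 1 (k=4): L=140 R=210
Round 2 (k=22): L=210 R=159
Round 3 (k=36): L=159 R=177
Round 4 (k=27): L=177 R=45
Round 5 (k=28): L=45 R=66

Answer: 45 66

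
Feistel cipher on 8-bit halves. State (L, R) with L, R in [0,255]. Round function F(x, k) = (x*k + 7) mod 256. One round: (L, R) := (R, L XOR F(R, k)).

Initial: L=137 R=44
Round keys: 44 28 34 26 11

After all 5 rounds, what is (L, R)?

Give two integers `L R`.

Answer: 86 138

Derivation:
Round 1 (k=44): L=44 R=30
Round 2 (k=28): L=30 R=99
Round 3 (k=34): L=99 R=51
Round 4 (k=26): L=51 R=86
Round 5 (k=11): L=86 R=138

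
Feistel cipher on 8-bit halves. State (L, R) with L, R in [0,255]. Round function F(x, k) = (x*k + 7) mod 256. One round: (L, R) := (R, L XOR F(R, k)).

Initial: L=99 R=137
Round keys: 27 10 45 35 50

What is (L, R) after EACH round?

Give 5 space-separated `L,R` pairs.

Round 1 (k=27): L=137 R=25
Round 2 (k=10): L=25 R=136
Round 3 (k=45): L=136 R=246
Round 4 (k=35): L=246 R=33
Round 5 (k=50): L=33 R=143

Answer: 137,25 25,136 136,246 246,33 33,143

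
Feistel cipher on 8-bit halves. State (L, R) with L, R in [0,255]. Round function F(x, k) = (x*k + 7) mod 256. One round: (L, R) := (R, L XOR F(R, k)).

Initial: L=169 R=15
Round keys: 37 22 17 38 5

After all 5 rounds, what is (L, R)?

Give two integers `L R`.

Answer: 253 222

Derivation:
Round 1 (k=37): L=15 R=155
Round 2 (k=22): L=155 R=86
Round 3 (k=17): L=86 R=38
Round 4 (k=38): L=38 R=253
Round 5 (k=5): L=253 R=222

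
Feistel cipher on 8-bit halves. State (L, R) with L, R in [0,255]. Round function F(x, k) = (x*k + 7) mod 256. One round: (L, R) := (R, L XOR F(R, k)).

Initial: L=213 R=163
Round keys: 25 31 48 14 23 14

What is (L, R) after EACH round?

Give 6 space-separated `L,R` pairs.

Round 1 (k=25): L=163 R=39
Round 2 (k=31): L=39 R=99
Round 3 (k=48): L=99 R=176
Round 4 (k=14): L=176 R=196
Round 5 (k=23): L=196 R=19
Round 6 (k=14): L=19 R=213

Answer: 163,39 39,99 99,176 176,196 196,19 19,213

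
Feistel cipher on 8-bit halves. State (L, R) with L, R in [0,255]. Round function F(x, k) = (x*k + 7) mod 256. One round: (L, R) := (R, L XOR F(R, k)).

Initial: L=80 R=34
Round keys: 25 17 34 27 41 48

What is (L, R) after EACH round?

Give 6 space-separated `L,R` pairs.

Round 1 (k=25): L=34 R=9
Round 2 (k=17): L=9 R=130
Round 3 (k=34): L=130 R=66
Round 4 (k=27): L=66 R=127
Round 5 (k=41): L=127 R=28
Round 6 (k=48): L=28 R=56

Answer: 34,9 9,130 130,66 66,127 127,28 28,56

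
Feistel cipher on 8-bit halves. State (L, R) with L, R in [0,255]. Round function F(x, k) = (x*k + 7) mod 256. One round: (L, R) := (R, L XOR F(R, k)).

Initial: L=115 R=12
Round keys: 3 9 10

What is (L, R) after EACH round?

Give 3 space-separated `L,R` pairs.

Answer: 12,88 88,19 19,157

Derivation:
Round 1 (k=3): L=12 R=88
Round 2 (k=9): L=88 R=19
Round 3 (k=10): L=19 R=157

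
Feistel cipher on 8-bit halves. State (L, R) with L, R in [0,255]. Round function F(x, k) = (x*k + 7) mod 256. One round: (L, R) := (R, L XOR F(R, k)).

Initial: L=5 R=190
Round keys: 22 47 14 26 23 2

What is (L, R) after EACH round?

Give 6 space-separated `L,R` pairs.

Round 1 (k=22): L=190 R=94
Round 2 (k=47): L=94 R=247
Round 3 (k=14): L=247 R=215
Round 4 (k=26): L=215 R=42
Round 5 (k=23): L=42 R=26
Round 6 (k=2): L=26 R=17

Answer: 190,94 94,247 247,215 215,42 42,26 26,17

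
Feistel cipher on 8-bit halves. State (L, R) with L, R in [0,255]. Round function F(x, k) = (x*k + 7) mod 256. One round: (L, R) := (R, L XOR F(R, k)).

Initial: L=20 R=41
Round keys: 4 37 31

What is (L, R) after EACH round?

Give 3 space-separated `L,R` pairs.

Answer: 41,191 191,139 139,99

Derivation:
Round 1 (k=4): L=41 R=191
Round 2 (k=37): L=191 R=139
Round 3 (k=31): L=139 R=99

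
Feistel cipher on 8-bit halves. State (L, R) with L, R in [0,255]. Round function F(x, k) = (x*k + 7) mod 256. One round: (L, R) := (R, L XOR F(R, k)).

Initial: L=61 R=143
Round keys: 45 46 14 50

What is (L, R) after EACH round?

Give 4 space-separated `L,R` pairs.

Answer: 143,23 23,166 166,12 12,249

Derivation:
Round 1 (k=45): L=143 R=23
Round 2 (k=46): L=23 R=166
Round 3 (k=14): L=166 R=12
Round 4 (k=50): L=12 R=249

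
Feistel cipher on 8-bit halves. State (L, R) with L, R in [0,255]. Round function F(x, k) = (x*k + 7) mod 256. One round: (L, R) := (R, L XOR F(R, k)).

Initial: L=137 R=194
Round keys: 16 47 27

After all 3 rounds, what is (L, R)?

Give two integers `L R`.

Round 1 (k=16): L=194 R=174
Round 2 (k=47): L=174 R=59
Round 3 (k=27): L=59 R=238

Answer: 59 238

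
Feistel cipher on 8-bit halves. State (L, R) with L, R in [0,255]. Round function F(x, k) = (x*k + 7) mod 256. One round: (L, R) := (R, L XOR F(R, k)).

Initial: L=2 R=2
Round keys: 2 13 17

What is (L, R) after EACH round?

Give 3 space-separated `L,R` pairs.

Answer: 2,9 9,126 126,108

Derivation:
Round 1 (k=2): L=2 R=9
Round 2 (k=13): L=9 R=126
Round 3 (k=17): L=126 R=108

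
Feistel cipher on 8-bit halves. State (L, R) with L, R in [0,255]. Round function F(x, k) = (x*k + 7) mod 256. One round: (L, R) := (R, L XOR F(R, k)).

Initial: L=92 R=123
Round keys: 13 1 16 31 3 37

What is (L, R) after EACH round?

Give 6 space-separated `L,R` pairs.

Answer: 123,26 26,90 90,189 189,176 176,170 170,41

Derivation:
Round 1 (k=13): L=123 R=26
Round 2 (k=1): L=26 R=90
Round 3 (k=16): L=90 R=189
Round 4 (k=31): L=189 R=176
Round 5 (k=3): L=176 R=170
Round 6 (k=37): L=170 R=41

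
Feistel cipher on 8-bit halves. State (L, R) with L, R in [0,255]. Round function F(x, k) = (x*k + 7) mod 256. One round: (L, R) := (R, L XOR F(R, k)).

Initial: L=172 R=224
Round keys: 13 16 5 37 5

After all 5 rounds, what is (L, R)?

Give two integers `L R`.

Answer: 11 79

Derivation:
Round 1 (k=13): L=224 R=203
Round 2 (k=16): L=203 R=87
Round 3 (k=5): L=87 R=113
Round 4 (k=37): L=113 R=11
Round 5 (k=5): L=11 R=79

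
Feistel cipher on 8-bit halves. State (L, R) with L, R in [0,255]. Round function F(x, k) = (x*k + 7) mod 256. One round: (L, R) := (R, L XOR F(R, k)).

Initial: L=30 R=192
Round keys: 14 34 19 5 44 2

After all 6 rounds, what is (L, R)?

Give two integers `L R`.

Answer: 128 112

Derivation:
Round 1 (k=14): L=192 R=153
Round 2 (k=34): L=153 R=153
Round 3 (k=19): L=153 R=251
Round 4 (k=5): L=251 R=119
Round 5 (k=44): L=119 R=128
Round 6 (k=2): L=128 R=112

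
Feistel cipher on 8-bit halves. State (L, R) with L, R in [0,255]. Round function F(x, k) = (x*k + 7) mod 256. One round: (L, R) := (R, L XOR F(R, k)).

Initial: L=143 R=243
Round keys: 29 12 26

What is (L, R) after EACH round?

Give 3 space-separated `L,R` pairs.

Round 1 (k=29): L=243 R=1
Round 2 (k=12): L=1 R=224
Round 3 (k=26): L=224 R=198

Answer: 243,1 1,224 224,198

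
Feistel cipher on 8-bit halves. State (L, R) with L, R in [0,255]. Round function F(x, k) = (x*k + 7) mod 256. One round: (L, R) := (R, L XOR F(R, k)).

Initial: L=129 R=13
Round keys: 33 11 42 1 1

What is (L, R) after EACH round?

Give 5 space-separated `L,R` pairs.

Answer: 13,53 53,67 67,48 48,116 116,75

Derivation:
Round 1 (k=33): L=13 R=53
Round 2 (k=11): L=53 R=67
Round 3 (k=42): L=67 R=48
Round 4 (k=1): L=48 R=116
Round 5 (k=1): L=116 R=75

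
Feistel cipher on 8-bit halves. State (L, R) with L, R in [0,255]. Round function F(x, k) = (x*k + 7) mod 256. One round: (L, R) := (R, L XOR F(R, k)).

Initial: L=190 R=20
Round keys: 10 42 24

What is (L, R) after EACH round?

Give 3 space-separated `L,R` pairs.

Answer: 20,113 113,133 133,14

Derivation:
Round 1 (k=10): L=20 R=113
Round 2 (k=42): L=113 R=133
Round 3 (k=24): L=133 R=14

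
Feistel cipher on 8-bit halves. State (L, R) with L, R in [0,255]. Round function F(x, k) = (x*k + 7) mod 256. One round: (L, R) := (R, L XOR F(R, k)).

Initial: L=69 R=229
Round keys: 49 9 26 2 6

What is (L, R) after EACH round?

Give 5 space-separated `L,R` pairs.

Round 1 (k=49): L=229 R=153
Round 2 (k=9): L=153 R=141
Round 3 (k=26): L=141 R=192
Round 4 (k=2): L=192 R=10
Round 5 (k=6): L=10 R=131

Answer: 229,153 153,141 141,192 192,10 10,131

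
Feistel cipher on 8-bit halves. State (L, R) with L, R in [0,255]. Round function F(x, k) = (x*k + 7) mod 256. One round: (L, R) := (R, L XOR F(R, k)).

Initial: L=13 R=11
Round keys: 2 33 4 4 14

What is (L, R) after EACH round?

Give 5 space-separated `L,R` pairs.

Answer: 11,16 16,28 28,103 103,191 191,30

Derivation:
Round 1 (k=2): L=11 R=16
Round 2 (k=33): L=16 R=28
Round 3 (k=4): L=28 R=103
Round 4 (k=4): L=103 R=191
Round 5 (k=14): L=191 R=30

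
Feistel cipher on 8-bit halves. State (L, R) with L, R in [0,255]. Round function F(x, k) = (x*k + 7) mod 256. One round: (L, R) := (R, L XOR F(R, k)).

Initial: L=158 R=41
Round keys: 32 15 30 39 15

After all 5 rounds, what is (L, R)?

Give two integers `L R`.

Round 1 (k=32): L=41 R=185
Round 2 (k=15): L=185 R=247
Round 3 (k=30): L=247 R=64
Round 4 (k=39): L=64 R=48
Round 5 (k=15): L=48 R=151

Answer: 48 151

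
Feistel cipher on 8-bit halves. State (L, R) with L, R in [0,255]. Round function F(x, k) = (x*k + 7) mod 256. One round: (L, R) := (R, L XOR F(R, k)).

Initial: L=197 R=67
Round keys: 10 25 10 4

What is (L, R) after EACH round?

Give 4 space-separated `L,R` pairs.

Answer: 67,96 96,36 36,15 15,103

Derivation:
Round 1 (k=10): L=67 R=96
Round 2 (k=25): L=96 R=36
Round 3 (k=10): L=36 R=15
Round 4 (k=4): L=15 R=103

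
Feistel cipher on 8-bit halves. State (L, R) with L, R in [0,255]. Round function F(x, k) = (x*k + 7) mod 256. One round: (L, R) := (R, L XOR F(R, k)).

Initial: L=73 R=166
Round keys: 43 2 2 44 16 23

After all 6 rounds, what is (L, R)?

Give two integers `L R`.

Answer: 78 251

Derivation:
Round 1 (k=43): L=166 R=160
Round 2 (k=2): L=160 R=225
Round 3 (k=2): L=225 R=105
Round 4 (k=44): L=105 R=242
Round 5 (k=16): L=242 R=78
Round 6 (k=23): L=78 R=251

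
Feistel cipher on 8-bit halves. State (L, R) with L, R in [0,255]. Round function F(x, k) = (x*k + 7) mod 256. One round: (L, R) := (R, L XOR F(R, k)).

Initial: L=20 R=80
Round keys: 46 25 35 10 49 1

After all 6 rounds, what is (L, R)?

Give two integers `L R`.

Round 1 (k=46): L=80 R=115
Round 2 (k=25): L=115 R=18
Round 3 (k=35): L=18 R=14
Round 4 (k=10): L=14 R=129
Round 5 (k=49): L=129 R=182
Round 6 (k=1): L=182 R=60

Answer: 182 60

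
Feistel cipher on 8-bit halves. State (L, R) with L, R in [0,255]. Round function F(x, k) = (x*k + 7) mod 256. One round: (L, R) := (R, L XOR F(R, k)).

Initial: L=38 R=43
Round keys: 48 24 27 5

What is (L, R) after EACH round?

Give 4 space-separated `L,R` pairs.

Answer: 43,49 49,180 180,50 50,181

Derivation:
Round 1 (k=48): L=43 R=49
Round 2 (k=24): L=49 R=180
Round 3 (k=27): L=180 R=50
Round 4 (k=5): L=50 R=181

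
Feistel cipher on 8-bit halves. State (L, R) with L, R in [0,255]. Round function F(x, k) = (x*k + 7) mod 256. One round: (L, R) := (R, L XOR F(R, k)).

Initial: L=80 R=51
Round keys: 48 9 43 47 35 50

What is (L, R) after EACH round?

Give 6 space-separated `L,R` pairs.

Round 1 (k=48): L=51 R=199
Round 2 (k=9): L=199 R=53
Round 3 (k=43): L=53 R=41
Round 4 (k=47): L=41 R=187
Round 5 (k=35): L=187 R=177
Round 6 (k=50): L=177 R=34

Answer: 51,199 199,53 53,41 41,187 187,177 177,34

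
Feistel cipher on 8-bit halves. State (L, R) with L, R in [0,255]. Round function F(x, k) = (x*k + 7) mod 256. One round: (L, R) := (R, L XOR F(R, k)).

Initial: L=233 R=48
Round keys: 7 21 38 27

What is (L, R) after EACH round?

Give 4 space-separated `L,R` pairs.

Answer: 48,190 190,173 173,11 11,157

Derivation:
Round 1 (k=7): L=48 R=190
Round 2 (k=21): L=190 R=173
Round 3 (k=38): L=173 R=11
Round 4 (k=27): L=11 R=157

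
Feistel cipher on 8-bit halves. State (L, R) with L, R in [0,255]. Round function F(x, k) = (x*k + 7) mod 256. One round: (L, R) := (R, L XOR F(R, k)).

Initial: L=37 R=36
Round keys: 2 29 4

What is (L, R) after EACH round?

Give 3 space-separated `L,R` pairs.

Round 1 (k=2): L=36 R=106
Round 2 (k=29): L=106 R=45
Round 3 (k=4): L=45 R=209

Answer: 36,106 106,45 45,209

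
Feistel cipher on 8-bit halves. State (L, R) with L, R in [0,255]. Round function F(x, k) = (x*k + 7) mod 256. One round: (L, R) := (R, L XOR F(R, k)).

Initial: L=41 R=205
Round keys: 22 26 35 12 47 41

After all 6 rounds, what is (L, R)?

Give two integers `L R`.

Answer: 135 135

Derivation:
Round 1 (k=22): L=205 R=140
Round 2 (k=26): L=140 R=242
Round 3 (k=35): L=242 R=145
Round 4 (k=12): L=145 R=33
Round 5 (k=47): L=33 R=135
Round 6 (k=41): L=135 R=135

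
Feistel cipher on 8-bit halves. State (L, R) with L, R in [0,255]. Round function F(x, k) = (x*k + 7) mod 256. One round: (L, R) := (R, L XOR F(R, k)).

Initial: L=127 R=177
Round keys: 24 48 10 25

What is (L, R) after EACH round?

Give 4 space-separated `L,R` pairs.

Round 1 (k=24): L=177 R=224
Round 2 (k=48): L=224 R=182
Round 3 (k=10): L=182 R=195
Round 4 (k=25): L=195 R=164

Answer: 177,224 224,182 182,195 195,164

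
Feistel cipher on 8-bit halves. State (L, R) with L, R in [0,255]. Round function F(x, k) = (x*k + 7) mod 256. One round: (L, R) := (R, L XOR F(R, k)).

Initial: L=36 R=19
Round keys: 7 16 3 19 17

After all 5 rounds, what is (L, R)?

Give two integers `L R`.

Round 1 (k=7): L=19 R=168
Round 2 (k=16): L=168 R=148
Round 3 (k=3): L=148 R=107
Round 4 (k=19): L=107 R=108
Round 5 (k=17): L=108 R=88

Answer: 108 88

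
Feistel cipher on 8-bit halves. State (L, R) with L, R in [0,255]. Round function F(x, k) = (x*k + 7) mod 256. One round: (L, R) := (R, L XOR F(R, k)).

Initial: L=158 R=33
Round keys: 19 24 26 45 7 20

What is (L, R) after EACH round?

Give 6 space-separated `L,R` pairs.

Answer: 33,228 228,70 70,199 199,68 68,36 36,147

Derivation:
Round 1 (k=19): L=33 R=228
Round 2 (k=24): L=228 R=70
Round 3 (k=26): L=70 R=199
Round 4 (k=45): L=199 R=68
Round 5 (k=7): L=68 R=36
Round 6 (k=20): L=36 R=147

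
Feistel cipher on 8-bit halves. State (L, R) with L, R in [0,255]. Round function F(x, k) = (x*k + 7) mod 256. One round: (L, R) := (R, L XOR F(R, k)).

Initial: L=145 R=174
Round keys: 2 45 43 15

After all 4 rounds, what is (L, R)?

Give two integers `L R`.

Round 1 (k=2): L=174 R=242
Round 2 (k=45): L=242 R=63
Round 3 (k=43): L=63 R=110
Round 4 (k=15): L=110 R=70

Answer: 110 70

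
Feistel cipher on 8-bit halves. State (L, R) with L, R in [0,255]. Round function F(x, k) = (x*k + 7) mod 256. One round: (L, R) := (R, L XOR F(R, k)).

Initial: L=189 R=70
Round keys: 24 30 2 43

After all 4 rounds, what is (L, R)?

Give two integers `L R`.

Answer: 91 229

Derivation:
Round 1 (k=24): L=70 R=42
Round 2 (k=30): L=42 R=181
Round 3 (k=2): L=181 R=91
Round 4 (k=43): L=91 R=229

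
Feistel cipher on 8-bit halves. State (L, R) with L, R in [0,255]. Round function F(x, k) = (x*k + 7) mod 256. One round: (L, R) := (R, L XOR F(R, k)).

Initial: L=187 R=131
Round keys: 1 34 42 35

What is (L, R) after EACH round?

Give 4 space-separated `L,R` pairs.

Answer: 131,49 49,10 10,154 154,31

Derivation:
Round 1 (k=1): L=131 R=49
Round 2 (k=34): L=49 R=10
Round 3 (k=42): L=10 R=154
Round 4 (k=35): L=154 R=31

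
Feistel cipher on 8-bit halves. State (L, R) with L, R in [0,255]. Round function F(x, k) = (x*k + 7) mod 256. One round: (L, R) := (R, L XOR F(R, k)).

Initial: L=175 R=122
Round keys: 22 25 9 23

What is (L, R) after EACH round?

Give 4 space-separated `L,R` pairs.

Answer: 122,44 44,41 41,84 84,186

Derivation:
Round 1 (k=22): L=122 R=44
Round 2 (k=25): L=44 R=41
Round 3 (k=9): L=41 R=84
Round 4 (k=23): L=84 R=186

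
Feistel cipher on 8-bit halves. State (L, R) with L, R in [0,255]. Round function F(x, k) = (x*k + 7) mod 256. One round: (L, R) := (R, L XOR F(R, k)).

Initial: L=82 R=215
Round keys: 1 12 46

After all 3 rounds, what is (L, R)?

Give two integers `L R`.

Round 1 (k=1): L=215 R=140
Round 2 (k=12): L=140 R=64
Round 3 (k=46): L=64 R=11

Answer: 64 11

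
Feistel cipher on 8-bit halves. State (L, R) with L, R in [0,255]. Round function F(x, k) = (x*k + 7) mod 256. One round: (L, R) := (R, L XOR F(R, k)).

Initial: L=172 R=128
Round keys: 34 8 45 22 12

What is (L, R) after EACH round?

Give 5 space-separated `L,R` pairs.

Answer: 128,171 171,223 223,145 145,162 162,14

Derivation:
Round 1 (k=34): L=128 R=171
Round 2 (k=8): L=171 R=223
Round 3 (k=45): L=223 R=145
Round 4 (k=22): L=145 R=162
Round 5 (k=12): L=162 R=14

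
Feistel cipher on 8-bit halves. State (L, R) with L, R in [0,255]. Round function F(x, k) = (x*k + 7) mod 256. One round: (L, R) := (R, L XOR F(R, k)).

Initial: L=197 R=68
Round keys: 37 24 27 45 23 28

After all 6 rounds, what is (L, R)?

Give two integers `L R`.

Round 1 (k=37): L=68 R=30
Round 2 (k=24): L=30 R=147
Round 3 (k=27): L=147 R=150
Round 4 (k=45): L=150 R=246
Round 5 (k=23): L=246 R=183
Round 6 (k=28): L=183 R=253

Answer: 183 253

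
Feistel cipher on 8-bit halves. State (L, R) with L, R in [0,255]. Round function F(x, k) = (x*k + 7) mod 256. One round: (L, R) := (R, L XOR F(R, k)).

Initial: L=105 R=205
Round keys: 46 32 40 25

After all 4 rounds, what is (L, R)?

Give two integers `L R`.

Round 1 (k=46): L=205 R=180
Round 2 (k=32): L=180 R=74
Round 3 (k=40): L=74 R=35
Round 4 (k=25): L=35 R=56

Answer: 35 56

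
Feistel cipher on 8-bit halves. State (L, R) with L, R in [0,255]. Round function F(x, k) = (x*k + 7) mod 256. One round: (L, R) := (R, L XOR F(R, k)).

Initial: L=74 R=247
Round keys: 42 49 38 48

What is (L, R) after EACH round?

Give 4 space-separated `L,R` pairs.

Answer: 247,199 199,233 233,90 90,14

Derivation:
Round 1 (k=42): L=247 R=199
Round 2 (k=49): L=199 R=233
Round 3 (k=38): L=233 R=90
Round 4 (k=48): L=90 R=14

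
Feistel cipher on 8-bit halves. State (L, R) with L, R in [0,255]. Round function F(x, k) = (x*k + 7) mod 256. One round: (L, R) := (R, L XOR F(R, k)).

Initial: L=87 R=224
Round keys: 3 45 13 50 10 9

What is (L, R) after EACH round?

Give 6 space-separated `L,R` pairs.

Answer: 224,240 240,215 215,2 2,188 188,93 93,240

Derivation:
Round 1 (k=3): L=224 R=240
Round 2 (k=45): L=240 R=215
Round 3 (k=13): L=215 R=2
Round 4 (k=50): L=2 R=188
Round 5 (k=10): L=188 R=93
Round 6 (k=9): L=93 R=240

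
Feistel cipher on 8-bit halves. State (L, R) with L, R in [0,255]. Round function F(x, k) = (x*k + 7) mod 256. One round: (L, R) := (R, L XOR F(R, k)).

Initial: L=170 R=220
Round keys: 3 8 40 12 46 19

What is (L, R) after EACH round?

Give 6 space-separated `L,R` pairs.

Answer: 220,49 49,83 83,206 206,252 252,129 129,102

Derivation:
Round 1 (k=3): L=220 R=49
Round 2 (k=8): L=49 R=83
Round 3 (k=40): L=83 R=206
Round 4 (k=12): L=206 R=252
Round 5 (k=46): L=252 R=129
Round 6 (k=19): L=129 R=102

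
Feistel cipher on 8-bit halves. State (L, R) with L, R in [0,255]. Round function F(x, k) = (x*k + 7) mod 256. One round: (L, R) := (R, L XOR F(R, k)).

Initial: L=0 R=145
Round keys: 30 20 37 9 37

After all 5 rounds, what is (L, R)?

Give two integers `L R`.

Answer: 105 24

Derivation:
Round 1 (k=30): L=145 R=5
Round 2 (k=20): L=5 R=250
Round 3 (k=37): L=250 R=44
Round 4 (k=9): L=44 R=105
Round 5 (k=37): L=105 R=24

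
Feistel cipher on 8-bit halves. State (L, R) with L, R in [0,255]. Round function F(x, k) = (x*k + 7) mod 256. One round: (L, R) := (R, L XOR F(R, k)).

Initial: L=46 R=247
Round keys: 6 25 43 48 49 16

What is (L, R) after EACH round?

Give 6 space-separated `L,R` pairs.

Round 1 (k=6): L=247 R=255
Round 2 (k=25): L=255 R=25
Round 3 (k=43): L=25 R=197
Round 4 (k=48): L=197 R=238
Round 5 (k=49): L=238 R=80
Round 6 (k=16): L=80 R=233

Answer: 247,255 255,25 25,197 197,238 238,80 80,233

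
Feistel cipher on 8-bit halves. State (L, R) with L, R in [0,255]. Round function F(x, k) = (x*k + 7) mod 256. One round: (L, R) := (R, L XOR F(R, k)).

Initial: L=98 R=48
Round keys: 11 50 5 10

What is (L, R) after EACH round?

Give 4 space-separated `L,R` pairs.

Answer: 48,117 117,209 209,105 105,240

Derivation:
Round 1 (k=11): L=48 R=117
Round 2 (k=50): L=117 R=209
Round 3 (k=5): L=209 R=105
Round 4 (k=10): L=105 R=240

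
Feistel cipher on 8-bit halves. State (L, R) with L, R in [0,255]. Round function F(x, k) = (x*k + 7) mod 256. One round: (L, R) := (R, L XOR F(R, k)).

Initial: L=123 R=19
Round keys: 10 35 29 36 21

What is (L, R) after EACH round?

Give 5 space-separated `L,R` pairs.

Round 1 (k=10): L=19 R=190
Round 2 (k=35): L=190 R=18
Round 3 (k=29): L=18 R=175
Round 4 (k=36): L=175 R=177
Round 5 (k=21): L=177 R=35

Answer: 19,190 190,18 18,175 175,177 177,35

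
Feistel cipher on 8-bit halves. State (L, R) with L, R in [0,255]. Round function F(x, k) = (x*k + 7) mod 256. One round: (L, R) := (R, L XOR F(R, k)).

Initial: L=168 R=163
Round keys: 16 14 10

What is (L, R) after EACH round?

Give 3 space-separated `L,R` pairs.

Round 1 (k=16): L=163 R=159
Round 2 (k=14): L=159 R=26
Round 3 (k=10): L=26 R=148

Answer: 163,159 159,26 26,148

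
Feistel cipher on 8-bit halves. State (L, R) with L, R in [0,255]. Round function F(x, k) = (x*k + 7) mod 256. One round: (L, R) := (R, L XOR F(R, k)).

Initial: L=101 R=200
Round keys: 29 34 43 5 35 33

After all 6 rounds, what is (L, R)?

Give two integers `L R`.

Round 1 (k=29): L=200 R=202
Round 2 (k=34): L=202 R=19
Round 3 (k=43): L=19 R=242
Round 4 (k=5): L=242 R=210
Round 5 (k=35): L=210 R=79
Round 6 (k=33): L=79 R=228

Answer: 79 228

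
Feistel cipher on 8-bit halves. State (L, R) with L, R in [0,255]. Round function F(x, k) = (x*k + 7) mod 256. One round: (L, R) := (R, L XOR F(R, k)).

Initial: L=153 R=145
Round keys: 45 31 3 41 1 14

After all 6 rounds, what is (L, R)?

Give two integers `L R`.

Round 1 (k=45): L=145 R=29
Round 2 (k=31): L=29 R=27
Round 3 (k=3): L=27 R=69
Round 4 (k=41): L=69 R=15
Round 5 (k=1): L=15 R=83
Round 6 (k=14): L=83 R=158

Answer: 83 158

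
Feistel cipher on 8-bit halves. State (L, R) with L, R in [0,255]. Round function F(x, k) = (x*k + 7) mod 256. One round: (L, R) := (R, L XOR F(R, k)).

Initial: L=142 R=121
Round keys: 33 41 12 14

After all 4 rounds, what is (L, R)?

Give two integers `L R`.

Round 1 (k=33): L=121 R=46
Round 2 (k=41): L=46 R=28
Round 3 (k=12): L=28 R=121
Round 4 (k=14): L=121 R=185

Answer: 121 185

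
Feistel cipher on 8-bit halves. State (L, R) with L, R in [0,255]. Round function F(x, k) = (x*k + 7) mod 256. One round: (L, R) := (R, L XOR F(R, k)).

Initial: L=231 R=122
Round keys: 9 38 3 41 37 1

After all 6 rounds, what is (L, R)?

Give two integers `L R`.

Answer: 157 6

Derivation:
Round 1 (k=9): L=122 R=182
Round 2 (k=38): L=182 R=113
Round 3 (k=3): L=113 R=236
Round 4 (k=41): L=236 R=162
Round 5 (k=37): L=162 R=157
Round 6 (k=1): L=157 R=6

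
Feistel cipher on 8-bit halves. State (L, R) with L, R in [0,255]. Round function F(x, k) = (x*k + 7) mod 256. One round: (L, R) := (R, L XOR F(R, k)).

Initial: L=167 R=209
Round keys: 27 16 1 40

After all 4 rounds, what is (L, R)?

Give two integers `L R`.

Round 1 (k=27): L=209 R=181
Round 2 (k=16): L=181 R=134
Round 3 (k=1): L=134 R=56
Round 4 (k=40): L=56 R=65

Answer: 56 65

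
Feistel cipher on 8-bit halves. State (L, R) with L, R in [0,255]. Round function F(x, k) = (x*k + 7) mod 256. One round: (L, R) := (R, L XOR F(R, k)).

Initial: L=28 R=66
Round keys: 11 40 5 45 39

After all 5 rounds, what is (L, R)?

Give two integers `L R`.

Answer: 145 247

Derivation:
Round 1 (k=11): L=66 R=193
Round 2 (k=40): L=193 R=109
Round 3 (k=5): L=109 R=233
Round 4 (k=45): L=233 R=145
Round 5 (k=39): L=145 R=247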